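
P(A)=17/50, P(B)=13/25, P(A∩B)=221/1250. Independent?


P(A)×P(B) = 221/1250
P(A∩B) = 221/1250
Equal ✓ → Independent

Yes, independent


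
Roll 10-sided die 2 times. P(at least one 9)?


P(no 9)^2 = (9/10)^2 = 81/100
P(≥1) = 1 - 81/100 = 19/100

P = 19/100 ≈ 19.00%


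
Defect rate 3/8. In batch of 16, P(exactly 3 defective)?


Binomial: P(X=3) = C(16,3)×p^3×(1-p)^13
= 560 × 27/512 × 1220703125/549755813888 = 1153564453125/17592186044416

P(X=3) = 1153564453125/17592186044416 ≈ 6.56%


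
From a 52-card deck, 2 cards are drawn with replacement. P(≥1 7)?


P(not a 7) = 48/52 = 12/13
P(none in 2 draws) = (12/13)^2 = 144/169
P(≥1 7) = 1 - 144/169 = 25/169

P = 25/169 ≈ 14.79%


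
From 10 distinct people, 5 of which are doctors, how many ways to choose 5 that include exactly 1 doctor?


Choose 1 of the 5 doctors and 4 of the other 5 people:
C(5,1)×C(5,4) = 5×5 = 25

25


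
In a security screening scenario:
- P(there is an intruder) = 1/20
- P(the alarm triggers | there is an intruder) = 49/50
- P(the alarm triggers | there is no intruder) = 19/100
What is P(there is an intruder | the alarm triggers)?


Using Bayes' theorem:
P(A|B) = P(B|A)·P(A) / P(B)

P(the alarm triggers) = 49/50 × 1/20 + 19/100 × 19/20
= 49/1000 + 361/2000 = 459/2000

P(there is an intruder|the alarm triggers) = (49/1000) / (459/2000) = 98/459

P(there is an intruder|the alarm triggers) = 98/459 ≈ 21.35%


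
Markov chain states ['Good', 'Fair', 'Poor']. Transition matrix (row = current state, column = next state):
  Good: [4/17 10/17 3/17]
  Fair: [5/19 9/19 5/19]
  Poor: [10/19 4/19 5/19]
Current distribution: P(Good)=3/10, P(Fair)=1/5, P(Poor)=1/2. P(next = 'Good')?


P(next=Good) = Σᵢ P(now=i)×P(i→Good)
= 3/10×4/17 + 1/5×5/19 + 1/2×10/19
= 6/85 + 1/19 + 5/19 = 624/1615

P = 624/1615 ≈ 0.3864


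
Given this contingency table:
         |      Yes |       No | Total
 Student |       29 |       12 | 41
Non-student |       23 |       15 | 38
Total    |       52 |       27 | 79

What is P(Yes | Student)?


P(Yes | Student) = 29/(29+12) = 29/41

P(Yes|Student) = 29/41 ≈ 70.73%


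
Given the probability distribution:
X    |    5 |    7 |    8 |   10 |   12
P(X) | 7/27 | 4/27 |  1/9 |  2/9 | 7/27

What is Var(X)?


E[X] = 77/9
E[X²] = 2171/27
Var(X) = E[X²] - (E[X])² = 2171/27 - 5929/81 = 584/81

Var(X) = 584/81 ≈ 7.2099


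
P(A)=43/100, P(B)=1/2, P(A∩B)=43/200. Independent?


P(A)×P(B) = 43/200
P(A∩B) = 43/200
Equal ✓ → Independent

Yes, independent


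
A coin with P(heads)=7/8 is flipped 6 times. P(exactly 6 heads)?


Binomial: P(X=6) = C(6,6)×p^6×(1-p)^0
= 1 × 117649/262144 × 1 = 117649/262144

P(X=6) = 117649/262144 ≈ 44.88%


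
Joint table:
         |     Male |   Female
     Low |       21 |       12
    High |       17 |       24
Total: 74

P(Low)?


P(Low) = (21+12)/74 = 33/74

P(Low) = 33/74 ≈ 44.59%


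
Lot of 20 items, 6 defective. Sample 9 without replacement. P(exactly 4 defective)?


Hypergeometric: C(6,4)×C(14,5)/C(20,9)
= 15×2002/167960 = 231/1292

P(X=4) = 231/1292 ≈ 17.88%


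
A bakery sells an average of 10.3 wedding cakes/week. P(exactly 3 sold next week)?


Poisson(λ=10.3): P(X=3) = e^(-λ)×λ^k/k!
= e^(-10.3) × 10.3^3 / 3!
≈ 3.363309519e-05 × 1092.727 / 6 ≈ 0.006125

P(X=3) ≈ 0.006125 ≈ 0.61%


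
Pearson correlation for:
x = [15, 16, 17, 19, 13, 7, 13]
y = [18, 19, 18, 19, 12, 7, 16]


n=7, Σx=100, Σy=109, Σxy=1654, Σx²=1518, Σy²=1819
r = (7×1654 - 100×109)/√((7×1518 - 100²)(7×1819 - 109²))
= 678/√(626×852) = 678/√533352 ≈ 678/730.3095 ≈ 0.9284

r ≈ 0.9284


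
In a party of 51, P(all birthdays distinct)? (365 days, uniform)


P(all different) = Π(365-i)/365 for i=0..50
= (365/365)×(364/365)×...×(315/365)
= 0.025568

P ≈ 0.0256 ≈ 2.56%


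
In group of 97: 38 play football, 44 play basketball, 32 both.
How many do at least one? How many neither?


|A∪B| = 38+44-32 = 50
Neither = 97-50 = 47

At least one: 50; Neither: 47


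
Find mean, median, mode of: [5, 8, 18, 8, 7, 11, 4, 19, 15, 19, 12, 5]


Sorted: [4, 5, 5, 7, 8, 8, 11, 12, 15, 18, 19, 19]
Mean = 131/12
Median = 19/2
Freq: {5: 2, 8: 2, 18: 1, 7: 1, 11: 1, 4: 1, 19: 2, 15: 1, 12: 1}
Mode: [5, 8, 19]

Mean=131/12, Median=19/2, Mode=[5, 8, 19]


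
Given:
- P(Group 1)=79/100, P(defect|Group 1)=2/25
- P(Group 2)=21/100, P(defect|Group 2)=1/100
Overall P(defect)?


P(B) = Σ P(B|Aᵢ)×P(Aᵢ)
  2/25×79/100 = 79/1250
  1/100×21/100 = 21/10000
Sum = 653/10000

P(defect) = 653/10000 ≈ 6.53%


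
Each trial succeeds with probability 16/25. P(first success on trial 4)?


Geometric: P(X=4) = (1-p)^(k-1)×p = (9/25)^3×16/25 = 11664/390625

P(X=4) = 11664/390625 ≈ 2.99%


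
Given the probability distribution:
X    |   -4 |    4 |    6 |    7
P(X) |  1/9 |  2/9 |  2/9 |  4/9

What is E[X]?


E[X] = Σ x·P(X=x)
= (-4)×(1/9) + (4)×(2/9) + (6)×(2/9) + (7)×(4/9)
= 44/9

E[X] = 44/9


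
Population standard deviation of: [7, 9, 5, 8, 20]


Mean = 49/5
  (7-49/5)²=196/25
  (9-49/5)²=16/25
  (5-49/5)²=576/25
  (8-49/5)²=81/25
  (20-49/5)²=2601/25
Σ(x-μ)² = 694/5
σ² = (694/5)/5 = 694/25

σ = √(694/25) ≈ 5.2688


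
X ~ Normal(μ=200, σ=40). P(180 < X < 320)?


z₁=(180-200)/40=-0.5, z₂=(320-200)/40=3.0
P = Φ(3.0) - Φ(-0.5) = 0.998650 - 0.308538 = 0.690112 ≈ 0.6901

P(180 < X < 320) ≈ 0.6901


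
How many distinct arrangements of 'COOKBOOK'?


Letters: 8, freq: {'C': 1, 'O': 4, 'K': 2, 'B': 1}
8!/(1!×4!×2!×1!) = 40320/48 = 840

840


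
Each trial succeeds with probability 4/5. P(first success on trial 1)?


Geometric: P(X=1) = (1-p)^(k-1)×p = (1/5)^0×4/5 = 4/5

P(X=1) = 4/5 ≈ 80.00%


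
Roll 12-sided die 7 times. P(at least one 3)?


P(no 3)^7 = (11/12)^7 = 19487171/35831808
P(≥1) = 1 - 19487171/35831808 = 16344637/35831808

P = 16344637/35831808 ≈ 45.61%


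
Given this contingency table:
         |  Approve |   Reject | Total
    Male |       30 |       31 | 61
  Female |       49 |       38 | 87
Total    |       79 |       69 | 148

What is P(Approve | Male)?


P(Approve | Male) = 30/(30+31) = 30/61

P(Approve|Male) = 30/61 ≈ 49.18%


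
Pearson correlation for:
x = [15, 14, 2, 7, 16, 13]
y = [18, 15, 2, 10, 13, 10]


n=6, Σx=67, Σy=68, Σxy=892, Σx²=899, Σy²=922
r = (6×892 - 67×68)/√((6×899 - 67²)(6×922 - 68²))
= 796/√(905×908) = 796/√821740 ≈ 796/906.4988 ≈ 0.8781

r ≈ 0.8781


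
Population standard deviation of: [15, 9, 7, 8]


Mean = 39/4
  (15-39/4)²=441/16
  (9-39/4)²=9/16
  (7-39/4)²=121/16
  (8-39/4)²=49/16
Σ(x-μ)² = 155/4
σ² = (155/4)/4 = 155/16

σ = √(155/16) ≈ 3.1125


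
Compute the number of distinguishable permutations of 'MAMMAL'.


Letters: 6, freq: {'M': 3, 'A': 2, 'L': 1}
6!/(3!×2!×1!) = 720/12 = 60

60


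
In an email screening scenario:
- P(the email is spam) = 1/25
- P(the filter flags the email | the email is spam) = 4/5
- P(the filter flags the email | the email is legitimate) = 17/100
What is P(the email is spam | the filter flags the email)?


Using Bayes' theorem:
P(A|B) = P(B|A)·P(A) / P(B)

P(the filter flags the email) = 4/5 × 1/25 + 17/100 × 24/25
= 4/125 + 102/625 = 122/625

P(the email is spam|the filter flags the email) = (4/125) / (122/625) = 10/61

P(the email is spam|the filter flags the email) = 10/61 ≈ 16.39%


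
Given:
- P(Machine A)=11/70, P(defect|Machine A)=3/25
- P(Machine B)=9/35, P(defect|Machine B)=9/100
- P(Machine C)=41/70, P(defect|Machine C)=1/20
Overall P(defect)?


P(B) = Σ P(B|Aᵢ)×P(Aᵢ)
  3/25×11/70 = 33/1750
  9/100×9/35 = 81/3500
  1/20×41/70 = 41/1400
Sum = 499/7000

P(defect) = 499/7000 ≈ 7.13%


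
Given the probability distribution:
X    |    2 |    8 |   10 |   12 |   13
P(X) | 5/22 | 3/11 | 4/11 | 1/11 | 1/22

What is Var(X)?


E[X] = 175/22
E[X²] = 151/2
Var(X) = E[X²] - (E[X])² = 151/2 - 30625/484 = 5917/484

Var(X) = 5917/484 ≈ 12.2252


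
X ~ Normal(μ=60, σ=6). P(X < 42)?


z = (42-60)/6 = -3.0
P(Z < -3.0) = 0.0013

P(X < 42) ≈ 0.0013


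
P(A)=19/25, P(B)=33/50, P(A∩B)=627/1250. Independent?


P(A)×P(B) = 627/1250
P(A∩B) = 627/1250
Equal ✓ → Independent

Yes, independent


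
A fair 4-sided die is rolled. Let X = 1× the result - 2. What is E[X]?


E[die] = (1+4)/2 = 5/2
E[X] = 1×5/2 - 2 = 1/2

E[X] = 1/2


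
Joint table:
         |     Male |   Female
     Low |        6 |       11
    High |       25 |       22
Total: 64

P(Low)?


P(Low) = (6+11)/64 = 17/64

P(Low) = 17/64 ≈ 26.56%


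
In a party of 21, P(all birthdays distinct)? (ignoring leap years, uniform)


P(all different) = Π(365-i)/365 for i=0..20
= (365/365)×(364/365)×...×(345/365)
= 0.556312

P ≈ 0.5563 ≈ 55.63%


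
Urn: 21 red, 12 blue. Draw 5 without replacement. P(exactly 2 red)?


Hypergeometric: C(21,2)×C(12,3)/C(33,5)
= 210×220/237336 = 175/899

P(X=2) = 175/899 ≈ 19.47%


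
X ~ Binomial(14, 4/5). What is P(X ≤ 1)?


P(X ≤ 1) = Σ P(X=i) for i=0..1
P(X=0) = 1/6103515625
P(X=1) = 56/6103515625
Sum = 57/6103515625

P(X ≤ 1) = 57/6103515625 ≈ 0.00%


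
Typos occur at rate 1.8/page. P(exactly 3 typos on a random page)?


Poisson(λ=1.8): P(X=3) = e^(-λ)×λ^k/k!
= e^(-1.8) × 1.8^3 / 3!
≈ 0.1652988882 × 5.832 / 6 ≈ 0.160671

P(X=3) ≈ 0.160671 ≈ 16.07%


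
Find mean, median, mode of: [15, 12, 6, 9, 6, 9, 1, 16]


Sorted: [1, 6, 6, 9, 9, 12, 15, 16]
Mean = 74/8 = 37/4
Median = 9
Freq: {15: 1, 12: 1, 6: 2, 9: 2, 1: 1, 16: 1}
Mode: [6, 9]

Mean=37/4, Median=9, Mode=[6, 9]


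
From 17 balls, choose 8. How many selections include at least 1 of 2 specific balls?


Complement: C(17,8) - C(15,8) = 24310 - 6435 = 17875

17875


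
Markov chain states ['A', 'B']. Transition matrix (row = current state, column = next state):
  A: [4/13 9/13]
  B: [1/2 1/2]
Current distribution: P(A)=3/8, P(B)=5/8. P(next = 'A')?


P(next=A) = Σᵢ P(now=i)×P(i→A)
= 3/8×4/13 + 5/8×1/2
= 3/26 + 5/16 = 89/208

P = 89/208 ≈ 0.4279


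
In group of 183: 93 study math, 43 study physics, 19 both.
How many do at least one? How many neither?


|A∪B| = 93+43-19 = 117
Neither = 183-117 = 66

At least one: 117; Neither: 66


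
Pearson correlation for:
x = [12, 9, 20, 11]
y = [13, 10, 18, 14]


n=4, Σx=52, Σy=55, Σxy=760, Σx²=746, Σy²=789
r = (4×760 - 52×55)/√((4×746 - 52²)(4×789 - 55²))
= 180/√(280×131) = 180/√36680 ≈ 180/191.5202 ≈ 0.9398

r ≈ 0.9398


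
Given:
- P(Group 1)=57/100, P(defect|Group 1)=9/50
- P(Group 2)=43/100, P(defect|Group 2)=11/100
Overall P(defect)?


P(B) = Σ P(B|Aᵢ)×P(Aᵢ)
  9/50×57/100 = 513/5000
  11/100×43/100 = 473/10000
Sum = 1499/10000

P(defect) = 1499/10000 ≈ 14.99%


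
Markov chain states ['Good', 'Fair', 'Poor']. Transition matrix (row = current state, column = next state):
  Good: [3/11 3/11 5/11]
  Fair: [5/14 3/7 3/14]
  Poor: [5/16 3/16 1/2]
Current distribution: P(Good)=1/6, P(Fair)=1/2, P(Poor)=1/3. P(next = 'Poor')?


P(next=Poor) = Σᵢ P(now=i)×P(i→Poor)
= 1/6×5/11 + 1/2×3/14 + 1/3×1/2
= 5/66 + 3/28 + 1/6 = 323/924

P = 323/924 ≈ 0.3496


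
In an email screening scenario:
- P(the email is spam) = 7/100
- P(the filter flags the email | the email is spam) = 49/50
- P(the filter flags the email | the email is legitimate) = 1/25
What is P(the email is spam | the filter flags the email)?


Using Bayes' theorem:
P(A|B) = P(B|A)·P(A) / P(B)

P(the filter flags the email) = 49/50 × 7/100 + 1/25 × 93/100
= 343/5000 + 93/2500 = 529/5000

P(the email is spam|the filter flags the email) = (343/5000) / (529/5000) = 343/529

P(the email is spam|the filter flags the email) = 343/529 ≈ 64.84%


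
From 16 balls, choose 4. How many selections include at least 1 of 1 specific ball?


Complement: C(16,4) - C(15,4) = 1820 - 1365 = 455

455


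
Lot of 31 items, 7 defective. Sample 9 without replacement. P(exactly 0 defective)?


Hypergeometric: C(7,0)×C(24,9)/C(31,9)
= 1×1307504/20160075 = 56848/876525

P(X=0) = 56848/876525 ≈ 6.49%


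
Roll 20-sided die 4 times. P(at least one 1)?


P(no 1)^4 = (19/20)^4 = 130321/160000
P(≥1) = 1 - 130321/160000 = 29679/160000

P = 29679/160000 ≈ 18.55%


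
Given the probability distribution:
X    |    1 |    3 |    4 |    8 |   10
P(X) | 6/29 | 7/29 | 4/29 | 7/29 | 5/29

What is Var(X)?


E[X] = 149/29
E[X²] = 1081/29
Var(X) = E[X²] - (E[X])² = 1081/29 - 22201/841 = 9148/841

Var(X) = 9148/841 ≈ 10.8775


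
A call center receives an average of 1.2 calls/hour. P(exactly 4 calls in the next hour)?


Poisson(λ=1.2): P(X=4) = e^(-λ)×λ^k/k!
= e^(-1.2) × 1.2^4 / 4!
≈ 0.3011942119 × 2.0736 / 24 ≈ 0.026023

P(X=4) ≈ 0.026023 ≈ 2.60%


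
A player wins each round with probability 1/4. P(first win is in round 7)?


Geometric: P(X=7) = (1-p)^(k-1)×p = (3/4)^6×1/4 = 729/16384

P(X=7) = 729/16384 ≈ 4.45%


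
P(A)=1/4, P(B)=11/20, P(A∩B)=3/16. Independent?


P(A)×P(B) = 11/80
P(A∩B) = 3/16
Not equal → NOT independent

No, not independent


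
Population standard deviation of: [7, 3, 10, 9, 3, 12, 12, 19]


Mean = 75/8
  (7-75/8)²=361/64
  (3-75/8)²=2601/64
  (10-75/8)²=25/64
  (9-75/8)²=9/64
  (3-75/8)²=2601/64
  (12-75/8)²=441/64
  (12-75/8)²=441/64
  (19-75/8)²=5929/64
Σ(x-μ)² = 1551/8
σ² = (1551/8)/8 = 1551/64

σ = √(1551/64) ≈ 4.9228


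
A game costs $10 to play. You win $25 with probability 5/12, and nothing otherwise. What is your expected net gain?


E[gain] = (25-10)×5/12 + (-10)×7/12
= 25/4 - 35/6 = 5/12

Expected net gain = $5/12 ≈ $0.42


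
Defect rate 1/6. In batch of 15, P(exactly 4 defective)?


Binomial: P(X=4) = C(15,4)×p^4×(1-p)^11
= 1365 × 1/1296 × 48828125/362797056 = 22216796875/156728328192

P(X=4) = 22216796875/156728328192 ≈ 14.18%


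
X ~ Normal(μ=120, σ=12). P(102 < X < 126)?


z₁=(102-120)/12=-1.5, z₂=(126-120)/12=0.5
P = Φ(0.5) - Φ(-1.5) = 0.691462 - 0.066807 = 0.624655 ≈ 0.6247

P(102 < X < 126) ≈ 0.6247


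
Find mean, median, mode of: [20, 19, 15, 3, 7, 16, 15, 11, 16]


Sorted: [3, 7, 11, 15, 15, 16, 16, 19, 20]
Mean = 122/9
Median = 15
Freq: {20: 1, 19: 1, 15: 2, 3: 1, 7: 1, 16: 2, 11: 1}
Mode: [15, 16]

Mean=122/9, Median=15, Mode=[15, 16]


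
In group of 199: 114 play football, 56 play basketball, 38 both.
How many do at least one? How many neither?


|A∪B| = 114+56-38 = 132
Neither = 199-132 = 67

At least one: 132; Neither: 67


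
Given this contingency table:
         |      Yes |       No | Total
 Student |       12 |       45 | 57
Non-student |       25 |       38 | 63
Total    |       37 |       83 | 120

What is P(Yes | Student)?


P(Yes | Student) = 12/(12+45) = 12/57 = 4/19

P(Yes|Student) = 4/19 ≈ 21.05%


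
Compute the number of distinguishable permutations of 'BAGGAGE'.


Letters: 7, freq: {'B': 1, 'A': 2, 'G': 3, 'E': 1}
7!/(1!×2!×3!×1!) = 5040/12 = 420

420


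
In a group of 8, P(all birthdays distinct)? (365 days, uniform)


P(all different) = Π(365-i)/365 for i=0..7
= (365/365)×(364/365)×...×(358/365)
= 0.925665

P ≈ 0.9257 ≈ 92.57%


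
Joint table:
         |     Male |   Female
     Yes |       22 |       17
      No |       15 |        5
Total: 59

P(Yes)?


P(Yes) = (22+17)/59 = 39/59

P(Yes) = 39/59 ≈ 66.10%


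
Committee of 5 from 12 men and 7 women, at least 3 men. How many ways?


Count by #men:
  3M,2W: C(12,3)×C(7,2)=4620
  4M,1W: C(12,4)×C(7,1)=3465
  5M,0W: C(12,5)×C(7,0)=792
Total = 8877

8877


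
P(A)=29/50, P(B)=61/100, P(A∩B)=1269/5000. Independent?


P(A)×P(B) = 1769/5000
P(A∩B) = 1269/5000
Not equal → NOT independent

No, not independent


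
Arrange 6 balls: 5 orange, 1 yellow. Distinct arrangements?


6!/(5!×1!) = 6

6


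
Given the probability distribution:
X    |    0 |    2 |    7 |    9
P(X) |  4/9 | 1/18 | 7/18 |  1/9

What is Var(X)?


E[X] = 23/6
E[X²] = 509/18
Var(X) = E[X²] - (E[X])² = 509/18 - 529/36 = 163/12

Var(X) = 163/12 ≈ 13.5833


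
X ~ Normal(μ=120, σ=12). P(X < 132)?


z = (132-120)/12 = 1.0
P(Z < 1.0) = 0.8413

P(X < 132) ≈ 0.8413


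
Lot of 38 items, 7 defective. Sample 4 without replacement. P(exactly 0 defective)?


Hypergeometric: C(7,0)×C(31,4)/C(38,4)
= 1×31465/73815 = 899/2109

P(X=0) = 899/2109 ≈ 42.63%


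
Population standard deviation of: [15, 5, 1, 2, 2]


Mean = 25/5 = 5
  (15-5)²=100
  (5-5)²=0
  (1-5)²=16
  (2-5)²=9
  (2-5)²=9
Σ(x-μ)² = 134
σ² = 134/5

σ = √(134/5) ≈ 5.1769


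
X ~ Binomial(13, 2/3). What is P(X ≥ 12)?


P(X ≥ 12) = Σ P(X=i) for i=12..13
P(X=12) = 53248/1594323
P(X=13) = 8192/1594323
Sum = 20480/531441

P(X ≥ 12) = 20480/531441 ≈ 3.85%


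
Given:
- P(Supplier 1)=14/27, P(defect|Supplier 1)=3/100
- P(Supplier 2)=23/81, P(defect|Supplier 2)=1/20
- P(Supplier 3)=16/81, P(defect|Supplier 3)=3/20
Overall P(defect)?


P(B) = Σ P(B|Aᵢ)×P(Aᵢ)
  3/100×14/27 = 7/450
  1/20×23/81 = 23/1620
  3/20×16/81 = 4/135
Sum = 481/8100

P(defect) = 481/8100 ≈ 5.94%


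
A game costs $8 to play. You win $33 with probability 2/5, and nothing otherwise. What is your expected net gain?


E[gain] = (33-8)×2/5 + (-8)×3/5
= 10 - 24/5 = 26/5

Expected net gain = $26/5 ≈ $5.20


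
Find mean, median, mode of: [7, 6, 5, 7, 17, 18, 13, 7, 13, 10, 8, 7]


Sorted: [5, 6, 7, 7, 7, 7, 8, 10, 13, 13, 17, 18]
Mean = 118/12 = 59/6
Median = 15/2
Freq: {7: 4, 6: 1, 5: 1, 17: 1, 18: 1, 13: 2, 10: 1, 8: 1}
Mode: [7]

Mean=59/6, Median=15/2, Mode=7


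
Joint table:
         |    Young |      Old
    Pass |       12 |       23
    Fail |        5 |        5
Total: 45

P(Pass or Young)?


P(Pass∨Young) = P(Pass) + P(Young) - P(Pass∧Young)
= (35 + 17 - 12)/45 = 40/45 = 8/9

P = 8/9 ≈ 88.89%


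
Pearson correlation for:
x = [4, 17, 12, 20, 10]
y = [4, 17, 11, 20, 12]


n=5, Σx=63, Σy=64, Σxy=957, Σx²=949, Σy²=970
r = (5×957 - 63×64)/√((5×949 - 63²)(5×970 - 64²))
= 753/√(776×754) = 753/√585104 ≈ 753/764.9209 ≈ 0.9844

r ≈ 0.9844


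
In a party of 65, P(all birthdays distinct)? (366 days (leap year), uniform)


P(all different) = Π(366-i)/366 for i=0..64
= (366/366)×(365/366)×...×(302/366)
= 0.002358

P ≈ 0.0024 ≈ 0.24%


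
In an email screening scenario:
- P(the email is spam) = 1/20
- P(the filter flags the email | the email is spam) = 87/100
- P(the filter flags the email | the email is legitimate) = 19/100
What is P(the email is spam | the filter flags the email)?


Using Bayes' theorem:
P(A|B) = P(B|A)·P(A) / P(B)

P(the filter flags the email) = 87/100 × 1/20 + 19/100 × 19/20
= 87/2000 + 361/2000 = 28/125

P(the email is spam|the filter flags the email) = (87/2000) / (28/125) = 87/448

P(the email is spam|the filter flags the email) = 87/448 ≈ 19.42%


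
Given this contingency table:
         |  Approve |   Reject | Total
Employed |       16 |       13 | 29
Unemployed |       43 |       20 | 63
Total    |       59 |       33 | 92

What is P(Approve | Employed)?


P(Approve | Employed) = 16/(16+13) = 16/29

P(Approve|Employed) = 16/29 ≈ 55.17%


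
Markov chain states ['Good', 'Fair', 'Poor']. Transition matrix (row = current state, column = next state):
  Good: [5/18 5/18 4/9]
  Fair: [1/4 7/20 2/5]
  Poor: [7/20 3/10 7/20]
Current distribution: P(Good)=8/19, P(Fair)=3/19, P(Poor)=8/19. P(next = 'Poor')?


P(next=Poor) = Σᵢ P(now=i)×P(i→Poor)
= 8/19×4/9 + 3/19×2/5 + 8/19×7/20
= 32/171 + 6/95 + 14/95 = 68/171

P = 68/171 ≈ 0.3977


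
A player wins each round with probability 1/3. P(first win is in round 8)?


Geometric: P(X=8) = (1-p)^(k-1)×p = (2/3)^7×1/3 = 128/6561

P(X=8) = 128/6561 ≈ 1.95%


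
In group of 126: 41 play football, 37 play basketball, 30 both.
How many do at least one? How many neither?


|A∪B| = 41+37-30 = 48
Neither = 126-48 = 78

At least one: 48; Neither: 78


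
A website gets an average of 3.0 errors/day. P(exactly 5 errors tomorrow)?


Poisson(λ=3.0): P(X=5) = e^(-λ)×λ^k/k!
= e^(-3.0) × 3.0^5 / 5!
≈ 0.04978706837 × 243 / 120 ≈ 0.100819

P(X=5) ≈ 0.100819 ≈ 10.08%


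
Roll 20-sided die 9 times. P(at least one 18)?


P(no 18)^9 = (19/20)^9 = 322687697779/512000000000
P(≥1) = 1 - 322687697779/512000000000 = 189312302221/512000000000

P = 189312302221/512000000000 ≈ 36.98%


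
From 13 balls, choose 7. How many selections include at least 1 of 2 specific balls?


Complement: C(13,7) - C(11,7) = 1716 - 330 = 1386

1386


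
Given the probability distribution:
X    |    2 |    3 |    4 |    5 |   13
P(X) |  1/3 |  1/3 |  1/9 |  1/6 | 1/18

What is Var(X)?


E[X] = 11/3
E[X²] = 59/3
Var(X) = E[X²] - (E[X])² = 59/3 - 121/9 = 56/9

Var(X) = 56/9 ≈ 6.2222


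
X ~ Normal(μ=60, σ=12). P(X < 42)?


z = (42-60)/12 = -1.5
P(Z < -1.5) = 0.0668

P(X < 42) ≈ 0.0668


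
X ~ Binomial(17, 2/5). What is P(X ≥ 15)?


P(X ≥ 15) = Σ P(X=i) for i=15..17
P(X=15) = 40108032/762939453125
P(X=16) = 3342336/762939453125
P(X=17) = 131072/762939453125
Sum = 8716288/152587890625

P(X ≥ 15) = 8716288/152587890625 ≈ 0.01%


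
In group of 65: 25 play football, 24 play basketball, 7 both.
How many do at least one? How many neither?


|A∪B| = 25+24-7 = 42
Neither = 65-42 = 23

At least one: 42; Neither: 23


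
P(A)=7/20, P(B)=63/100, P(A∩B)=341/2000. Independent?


P(A)×P(B) = 441/2000
P(A∩B) = 341/2000
Not equal → NOT independent

No, not independent


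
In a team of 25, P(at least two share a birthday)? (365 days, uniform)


P(all different) = Π(365-i)/365 for i=0..24
= 0.431300
P(match) = 1 - 0.431300 = 0.568700

P ≈ 0.5687 ≈ 56.87%


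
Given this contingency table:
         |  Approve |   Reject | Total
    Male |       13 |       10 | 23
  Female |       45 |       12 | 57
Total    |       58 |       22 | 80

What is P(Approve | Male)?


P(Approve | Male) = 13/(13+10) = 13/23

P(Approve|Male) = 13/23 ≈ 56.52%


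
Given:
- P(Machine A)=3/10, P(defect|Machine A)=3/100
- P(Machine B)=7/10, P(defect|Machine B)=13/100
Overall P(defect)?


P(B) = Σ P(B|Aᵢ)×P(Aᵢ)
  3/100×3/10 = 9/1000
  13/100×7/10 = 91/1000
Sum = 1/10

P(defect) = 1/10 ≈ 10.00%


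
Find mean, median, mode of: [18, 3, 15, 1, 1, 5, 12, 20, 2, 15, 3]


Sorted: [1, 1, 2, 3, 3, 5, 12, 15, 15, 18, 20]
Mean = 95/11
Median = 5
Freq: {18: 1, 3: 2, 15: 2, 1: 2, 5: 1, 12: 1, 20: 1, 2: 1}
Mode: [1, 3, 15]

Mean=95/11, Median=5, Mode=[1, 3, 15]


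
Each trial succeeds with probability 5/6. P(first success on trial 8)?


Geometric: P(X=8) = (1-p)^(k-1)×p = (1/6)^7×5/6 = 5/1679616

P(X=8) = 5/1679616 ≈ 0.00%


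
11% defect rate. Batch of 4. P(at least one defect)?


P(all good) = (89/100)^4 = 62742241/100000000
P(≥1 defect) = 37257759/100000000

P = 37257759/100000000 ≈ 37.26%


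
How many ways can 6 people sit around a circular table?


Circular arrangements of 6 distinct objects: fix one position to break rotational symmetry.
(n-1)! = 5! = 120

120


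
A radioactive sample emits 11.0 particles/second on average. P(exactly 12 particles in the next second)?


Poisson(λ=11.0): P(X=12) = e^(-λ)×λ^k/k!
= e^(-11.0) × 11.0^12 / 12!
≈ 1.670170079e-05 × 3.13842837672e+12 / 479001600 ≈ 0.109430

P(X=12) ≈ 0.109430 ≈ 10.94%


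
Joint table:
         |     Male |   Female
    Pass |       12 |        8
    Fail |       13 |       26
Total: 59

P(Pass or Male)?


P(Pass∨Male) = P(Pass) + P(Male) - P(Pass∧Male)
= (20 + 25 - 12)/59 = 33/59

P = 33/59 ≈ 55.93%


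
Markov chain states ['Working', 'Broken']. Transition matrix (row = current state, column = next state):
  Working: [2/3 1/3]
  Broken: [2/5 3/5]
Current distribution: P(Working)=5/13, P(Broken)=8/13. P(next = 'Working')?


P(next=Working) = Σᵢ P(now=i)×P(i→Working)
= 5/13×2/3 + 8/13×2/5
= 10/39 + 16/65 = 98/195

P = 98/195 ≈ 0.5026


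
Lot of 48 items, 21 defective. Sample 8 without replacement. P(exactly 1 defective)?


Hypergeometric: C(21,1)×C(27,7)/C(48,8)
= 21×888030/377348994 = 4095/82861

P(X=1) = 4095/82861 ≈ 4.94%


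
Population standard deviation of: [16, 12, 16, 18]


Mean = 62/4 = 31/2
  (16-31/2)²=1/4
  (12-31/2)²=49/4
  (16-31/2)²=1/4
  (18-31/2)²=25/4
Σ(x-μ)² = 19
σ² = 19/4

σ = √(19/4) ≈ 2.1794


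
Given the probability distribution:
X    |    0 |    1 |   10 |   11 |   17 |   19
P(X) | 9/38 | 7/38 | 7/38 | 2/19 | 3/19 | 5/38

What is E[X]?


E[X] = Σ x·P(X=x)
= (0)×(9/38) + (1)×(7/38) + (10)×(7/38) + (11)×(2/19) + (17)×(3/19) + (19)×(5/38)
= 159/19

E[X] = 159/19


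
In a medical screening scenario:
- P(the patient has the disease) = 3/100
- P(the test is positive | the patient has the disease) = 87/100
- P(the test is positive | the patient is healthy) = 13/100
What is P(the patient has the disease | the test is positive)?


Using Bayes' theorem:
P(A|B) = P(B|A)·P(A) / P(B)

P(the test is positive) = 87/100 × 3/100 + 13/100 × 97/100
= 261/10000 + 1261/10000 = 761/5000

P(the patient has the disease|the test is positive) = (261/10000) / (761/5000) = 261/1522

P(the patient has the disease|the test is positive) = 261/1522 ≈ 17.15%


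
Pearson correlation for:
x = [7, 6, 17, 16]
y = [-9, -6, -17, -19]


n=4, Σx=46, Σy=-51, Σxy=-692, Σx²=630, Σy²=767
r = (4×(-692) - 46×(-51))/√((4×630 - 46²)(4×767 - (-51)²))
= -422/√(404×467) = -422/√188668 ≈ -422/434.3593 ≈ -0.9715

r ≈ -0.9715


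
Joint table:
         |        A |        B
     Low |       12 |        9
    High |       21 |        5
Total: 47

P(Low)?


P(Low) = (12+9)/47 = 21/47

P(Low) = 21/47 ≈ 44.68%


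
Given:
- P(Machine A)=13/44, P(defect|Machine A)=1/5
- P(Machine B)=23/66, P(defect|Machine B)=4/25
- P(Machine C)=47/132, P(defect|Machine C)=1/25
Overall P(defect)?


P(B) = Σ P(B|Aᵢ)×P(Aᵢ)
  1/5×13/44 = 13/220
  4/25×23/66 = 46/825
  1/25×47/132 = 47/3300
Sum = 71/550

P(defect) = 71/550 ≈ 12.91%


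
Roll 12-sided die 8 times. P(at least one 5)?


P(no 5)^8 = (11/12)^8 = 214358881/429981696
P(≥1) = 1 - 214358881/429981696 = 215622815/429981696

P = 215622815/429981696 ≈ 50.15%


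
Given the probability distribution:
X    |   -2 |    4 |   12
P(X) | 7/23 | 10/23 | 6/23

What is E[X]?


E[X] = Σ x·P(X=x)
= (-2)×(7/23) + (4)×(10/23) + (12)×(6/23)
= 98/23

E[X] = 98/23


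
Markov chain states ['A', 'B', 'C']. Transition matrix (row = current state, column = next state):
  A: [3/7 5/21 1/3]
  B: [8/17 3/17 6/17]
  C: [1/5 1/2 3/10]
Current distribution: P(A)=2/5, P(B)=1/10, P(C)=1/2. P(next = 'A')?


P(next=A) = Σᵢ P(now=i)×P(i→A)
= 2/5×3/7 + 1/10×8/17 + 1/2×1/5
= 6/35 + 4/85 + 1/10 = 379/1190

P = 379/1190 ≈ 0.3185


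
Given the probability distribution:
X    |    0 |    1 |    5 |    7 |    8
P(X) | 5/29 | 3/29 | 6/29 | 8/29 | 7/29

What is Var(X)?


E[X] = 5
E[X²] = 993/29
Var(X) = E[X²] - (E[X])² = 993/29 - 25 = 268/29

Var(X) = 268/29 ≈ 9.2414


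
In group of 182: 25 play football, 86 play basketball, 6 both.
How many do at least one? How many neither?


|A∪B| = 25+86-6 = 105
Neither = 182-105 = 77

At least one: 105; Neither: 77


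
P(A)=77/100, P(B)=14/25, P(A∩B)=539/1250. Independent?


P(A)×P(B) = 539/1250
P(A∩B) = 539/1250
Equal ✓ → Independent

Yes, independent


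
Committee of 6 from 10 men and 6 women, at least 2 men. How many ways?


Count by #men:
  2M,4W: C(10,2)×C(6,4)=675
  3M,3W: C(10,3)×C(6,3)=2400
  4M,2W: C(10,4)×C(6,2)=3150
  5M,1W: C(10,5)×C(6,1)=1512
  6M,0W: C(10,6)×C(6,0)=210
Total = 7947

7947


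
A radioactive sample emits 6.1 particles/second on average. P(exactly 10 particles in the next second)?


Poisson(λ=6.1): P(X=10) = e^(-λ)×λ^k/k!
= e^(-6.1) × 6.1^10 / 10!
≈ 0.002242867719 × 71334291.1663 / 3628800 ≈ 0.044090

P(X=10) ≈ 0.044090 ≈ 4.41%


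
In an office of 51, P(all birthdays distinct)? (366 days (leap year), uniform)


P(all different) = Π(366-i)/366 for i=0..50
= (366/366)×(365/366)×...×(316/366)
= 0.025839

P ≈ 0.0258 ≈ 2.58%


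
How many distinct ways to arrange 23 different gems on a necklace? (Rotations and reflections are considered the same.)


Free circular arrangements: rotations and reflections both identified.
(n-1)!/2 = 22!/2 = 1124000727777607680000/2 = 562000363888803840000

562000363888803840000


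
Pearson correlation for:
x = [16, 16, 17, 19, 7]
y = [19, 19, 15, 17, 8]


n=5, Σx=75, Σy=78, Σxy=1242, Σx²=1211, Σy²=1300
r = (5×1242 - 75×78)/√((5×1211 - 75²)(5×1300 - 78²))
= 360/√(430×416) = 360/√178880 ≈ 360/422.9421 ≈ 0.8512

r ≈ 0.8512


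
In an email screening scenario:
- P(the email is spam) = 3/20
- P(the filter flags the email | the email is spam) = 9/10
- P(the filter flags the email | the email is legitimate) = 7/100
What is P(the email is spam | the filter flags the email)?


Using Bayes' theorem:
P(A|B) = P(B|A)·P(A) / P(B)

P(the filter flags the email) = 9/10 × 3/20 + 7/100 × 17/20
= 27/200 + 119/2000 = 389/2000

P(the email is spam|the filter flags the email) = (27/200) / (389/2000) = 270/389

P(the email is spam|the filter flags the email) = 270/389 ≈ 69.41%


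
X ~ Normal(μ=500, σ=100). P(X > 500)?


z = (500-500)/100 = 0.0
P(X > 500) = 1 - P(Z ≤ 0.0) = 1 - 0.5000 = 0.5000

P(X > 500) ≈ 0.5000


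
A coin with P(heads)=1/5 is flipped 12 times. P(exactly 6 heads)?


Binomial: P(X=6) = C(12,6)×p^6×(1-p)^6
= 924 × 1/15625 × 4096/15625 = 3784704/244140625

P(X=6) = 3784704/244140625 ≈ 1.55%


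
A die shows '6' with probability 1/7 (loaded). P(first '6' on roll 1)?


Geometric: P(X=1) = (1-p)^(k-1)×p = (6/7)^0×1/7 = 1/7

P(X=1) = 1/7 ≈ 14.29%


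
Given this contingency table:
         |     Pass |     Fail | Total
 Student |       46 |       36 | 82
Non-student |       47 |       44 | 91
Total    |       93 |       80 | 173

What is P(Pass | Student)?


P(Pass | Student) = 46/(46+36) = 46/82 = 23/41

P(Pass|Student) = 23/41 ≈ 56.10%


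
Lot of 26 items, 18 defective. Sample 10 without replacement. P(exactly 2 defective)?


Hypergeometric: C(18,2)×C(8,8)/C(26,10)
= 153×1/5311735 = 9/312455

P(X=2) = 9/312455 ≈ 0.00%


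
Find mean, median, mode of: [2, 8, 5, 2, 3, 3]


Sorted: [2, 2, 3, 3, 5, 8]
Mean = 23/6
Median = 3
Freq: {2: 2, 8: 1, 5: 1, 3: 2}
Mode: [2, 3]

Mean=23/6, Median=3, Mode=[2, 3]


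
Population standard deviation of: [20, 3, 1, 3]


Mean = 27/4
  (20-27/4)²=2809/16
  (3-27/4)²=225/16
  (1-27/4)²=529/16
  (3-27/4)²=225/16
Σ(x-μ)² = 947/4
σ² = (947/4)/4 = 947/16

σ = √(947/16) ≈ 7.6933


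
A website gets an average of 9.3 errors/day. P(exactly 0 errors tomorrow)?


Poisson(λ=9.3): P(X=0) = e^(-λ)×λ^k/k!
= e^(-9.3) × 9.3^0 / 0!
≈ 9.142423148e-05 × 1 / 1 ≈ 0.000091

P(X=0) ≈ 0.000091 ≈ 0.01%


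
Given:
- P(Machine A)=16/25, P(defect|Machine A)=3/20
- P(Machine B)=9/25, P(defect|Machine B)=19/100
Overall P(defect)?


P(B) = Σ P(B|Aᵢ)×P(Aᵢ)
  3/20×16/25 = 12/125
  19/100×9/25 = 171/2500
Sum = 411/2500

P(defect) = 411/2500 ≈ 16.44%


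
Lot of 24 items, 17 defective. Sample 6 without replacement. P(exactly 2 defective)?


Hypergeometric: C(17,2)×C(7,4)/C(24,6)
= 136×35/134596 = 170/4807

P(X=2) = 170/4807 ≈ 3.54%


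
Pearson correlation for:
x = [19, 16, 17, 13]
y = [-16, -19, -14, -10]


n=4, Σx=65, Σy=-59, Σxy=-976, Σx²=1075, Σy²=913
r = (4×(-976) - 65×(-59))/√((4×1075 - 65²)(4×913 - (-59)²))
= -69/√(75×171) = -69/√12825 ≈ -69/113.2475 ≈ -0.6093

r ≈ -0.6093


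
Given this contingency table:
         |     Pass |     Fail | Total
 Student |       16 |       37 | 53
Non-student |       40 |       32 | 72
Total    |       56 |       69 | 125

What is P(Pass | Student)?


P(Pass | Student) = 16/(16+37) = 16/53

P(Pass|Student) = 16/53 ≈ 30.19%


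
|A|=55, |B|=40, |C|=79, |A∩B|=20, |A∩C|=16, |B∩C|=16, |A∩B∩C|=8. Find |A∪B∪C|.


|A∪B∪C| = 55+40+79-20-16-16+8 = 130

|A∪B∪C| = 130


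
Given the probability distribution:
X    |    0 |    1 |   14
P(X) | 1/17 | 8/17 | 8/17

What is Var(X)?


E[X] = 120/17
E[X²] = 1576/17
Var(X) = E[X²] - (E[X])² = 1576/17 - 14400/289 = 12392/289

Var(X) = 12392/289 ≈ 42.8789


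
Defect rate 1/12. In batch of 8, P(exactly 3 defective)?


Binomial: P(X=3) = C(8,3)×p^3×(1-p)^5
= 56 × 1/1728 × 161051/248832 = 1127357/53747712

P(X=3) = 1127357/53747712 ≈ 2.10%


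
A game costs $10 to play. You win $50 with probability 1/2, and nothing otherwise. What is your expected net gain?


E[gain] = (50-10)×1/2 + (-10)×1/2
= 20 - 5 = 15

Expected net gain = $15 ≈ $15.00


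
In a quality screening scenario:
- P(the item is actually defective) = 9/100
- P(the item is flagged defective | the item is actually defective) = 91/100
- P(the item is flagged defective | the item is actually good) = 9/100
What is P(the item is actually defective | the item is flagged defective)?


Using Bayes' theorem:
P(A|B) = P(B|A)·P(A) / P(B)

P(the item is flagged defective) = 91/100 × 9/100 + 9/100 × 91/100
= 819/10000 + 819/10000 = 819/5000

P(the item is actually defective|the item is flagged defective) = (819/10000) / (819/5000) = 1/2

P(the item is actually defective|the item is flagged defective) = 1/2 ≈ 50.00%


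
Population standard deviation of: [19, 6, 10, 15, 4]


Mean = 54/5
  (19-54/5)²=1681/25
  (6-54/5)²=576/25
  (10-54/5)²=16/25
  (15-54/5)²=441/25
  (4-54/5)²=1156/25
Σ(x-μ)² = 774/5
σ² = (774/5)/5 = 774/25

σ = √(774/25) ≈ 5.5642


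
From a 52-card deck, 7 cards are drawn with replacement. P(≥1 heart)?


P(not a heart) = 39/52 = 3/4
P(none in 7 draws) = (3/4)^7 = 2187/16384
P(≥1 heart) = 1 - 2187/16384 = 14197/16384

P = 14197/16384 ≈ 86.65%


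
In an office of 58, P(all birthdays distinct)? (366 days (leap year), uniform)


P(all different) = Π(366-i)/366 for i=0..57
= (366/366)×(365/366)×...×(309/366)
= 0.008451

P ≈ 0.0085 ≈ 0.85%


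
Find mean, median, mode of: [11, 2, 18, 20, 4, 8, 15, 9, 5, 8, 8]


Sorted: [2, 4, 5, 8, 8, 8, 9, 11, 15, 18, 20]
Mean = 108/11
Median = 8
Freq: {11: 1, 2: 1, 18: 1, 20: 1, 4: 1, 8: 3, 15: 1, 9: 1, 5: 1}
Mode: [8]

Mean=108/11, Median=8, Mode=8


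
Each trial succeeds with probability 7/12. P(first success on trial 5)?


Geometric: P(X=5) = (1-p)^(k-1)×p = (5/12)^4×7/12 = 4375/248832

P(X=5) = 4375/248832 ≈ 1.76%


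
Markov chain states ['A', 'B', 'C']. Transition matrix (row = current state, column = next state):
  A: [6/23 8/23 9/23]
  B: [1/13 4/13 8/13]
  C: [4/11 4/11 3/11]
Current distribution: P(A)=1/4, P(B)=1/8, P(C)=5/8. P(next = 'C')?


P(next=C) = Σᵢ P(now=i)×P(i→C)
= 1/4×9/23 + 1/8×8/13 + 5/8×3/11
= 9/92 + 1/13 + 15/88 = 9083/26312

P = 9083/26312 ≈ 0.3452


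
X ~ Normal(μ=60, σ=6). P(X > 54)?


z = (54-60)/6 = -1.0
P(X > 54) = 1 - P(Z ≤ -1.0) = 1 - 0.1587 = 0.8413

P(X > 54) ≈ 0.8413


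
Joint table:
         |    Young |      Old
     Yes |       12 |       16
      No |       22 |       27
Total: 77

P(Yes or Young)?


P(Yes∨Young) = P(Yes) + P(Young) - P(Yes∧Young)
= (28 + 34 - 12)/77 = 50/77

P = 50/77 ≈ 64.94%


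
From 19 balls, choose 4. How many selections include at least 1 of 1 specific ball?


Complement: C(19,4) - C(18,4) = 3876 - 3060 = 816

816


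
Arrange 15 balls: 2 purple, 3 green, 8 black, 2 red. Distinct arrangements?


15!/(2!×3!×8!×2!) = 1351350

1351350


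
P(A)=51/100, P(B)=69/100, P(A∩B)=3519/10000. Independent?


P(A)×P(B) = 3519/10000
P(A∩B) = 3519/10000
Equal ✓ → Independent

Yes, independent


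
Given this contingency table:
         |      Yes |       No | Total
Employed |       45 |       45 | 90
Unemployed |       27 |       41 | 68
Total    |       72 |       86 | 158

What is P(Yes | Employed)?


P(Yes | Employed) = 45/(45+45) = 45/90 = 1/2

P(Yes|Employed) = 1/2 ≈ 50.00%


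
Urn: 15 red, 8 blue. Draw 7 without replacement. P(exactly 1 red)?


Hypergeometric: C(15,1)×C(8,6)/C(23,7)
= 15×28/245157 = 140/81719

P(X=1) = 140/81719 ≈ 0.17%


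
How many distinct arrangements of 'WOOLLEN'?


Letters: 7, freq: {'W': 1, 'O': 2, 'L': 2, 'E': 1, 'N': 1}
7!/(1!×2!×2!×1!×1!) = 5040/4 = 1260

1260


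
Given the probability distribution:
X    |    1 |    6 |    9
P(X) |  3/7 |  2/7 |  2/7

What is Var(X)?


E[X] = 33/7
E[X²] = 237/7
Var(X) = E[X²] - (E[X])² = 237/7 - 1089/49 = 570/49

Var(X) = 570/49 ≈ 11.6327


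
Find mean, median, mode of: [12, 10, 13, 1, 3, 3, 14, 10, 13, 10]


Sorted: [1, 3, 3, 10, 10, 10, 12, 13, 13, 14]
Mean = 89/10
Median = 10
Freq: {12: 1, 10: 3, 13: 2, 1: 1, 3: 2, 14: 1}
Mode: [10]

Mean=89/10, Median=10, Mode=10


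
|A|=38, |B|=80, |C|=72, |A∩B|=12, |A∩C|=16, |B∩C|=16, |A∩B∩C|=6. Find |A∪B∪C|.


|A∪B∪C| = 38+80+72-12-16-16+6 = 152

|A∪B∪C| = 152


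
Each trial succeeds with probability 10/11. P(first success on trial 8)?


Geometric: P(X=8) = (1-p)^(k-1)×p = (1/11)^7×10/11 = 10/214358881

P(X=8) = 10/214358881 ≈ 0.00%


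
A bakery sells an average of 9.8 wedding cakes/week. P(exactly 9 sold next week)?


Poisson(λ=9.8): P(X=9) = e^(-λ)×λ^k/k!
= e^(-9.8) × 9.8^9 / 9!
≈ 5.545159943e-05 × 833747762.13 / 362880 ≈ 0.127405

P(X=9) ≈ 0.127405 ≈ 12.74%


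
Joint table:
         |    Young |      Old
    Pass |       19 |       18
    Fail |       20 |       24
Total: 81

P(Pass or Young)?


P(Pass∨Young) = P(Pass) + P(Young) - P(Pass∧Young)
= (37 + 39 - 19)/81 = 57/81 = 19/27

P = 19/27 ≈ 70.37%


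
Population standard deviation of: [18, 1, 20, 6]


Mean = 45/4
  (18-45/4)²=729/16
  (1-45/4)²=1681/16
  (20-45/4)²=1225/16
  (6-45/4)²=441/16
Σ(x-μ)² = 1019/4
σ² = (1019/4)/4 = 1019/16

σ = √(1019/16) ≈ 7.9804


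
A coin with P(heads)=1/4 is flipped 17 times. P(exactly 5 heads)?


Binomial: P(X=5) = C(17,5)×p^5×(1-p)^12
= 6188 × 1/1024 × 531441/16777216 = 822139227/4294967296

P(X=5) = 822139227/4294967296 ≈ 19.14%


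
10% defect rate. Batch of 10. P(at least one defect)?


P(all good) = (9/10)^10 = 3486784401/10000000000
P(≥1 defect) = 6513215599/10000000000

P = 6513215599/10000000000 ≈ 65.13%


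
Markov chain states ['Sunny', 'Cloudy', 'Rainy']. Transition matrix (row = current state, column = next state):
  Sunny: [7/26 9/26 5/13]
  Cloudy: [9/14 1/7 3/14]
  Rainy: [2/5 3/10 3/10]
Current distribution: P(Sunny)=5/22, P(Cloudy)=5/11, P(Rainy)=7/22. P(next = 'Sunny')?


P(next=Sunny) = Σᵢ P(now=i)×P(i→Sunny)
= 5/22×7/26 + 5/11×9/14 + 7/22×2/5
= 35/572 + 45/154 + 7/55 = 9623/20020

P = 9623/20020 ≈ 0.4807


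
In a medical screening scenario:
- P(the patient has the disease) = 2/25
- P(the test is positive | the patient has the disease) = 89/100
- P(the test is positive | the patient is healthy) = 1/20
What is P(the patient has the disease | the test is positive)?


Using Bayes' theorem:
P(A|B) = P(B|A)·P(A) / P(B)

P(the test is positive) = 89/100 × 2/25 + 1/20 × 23/25
= 89/1250 + 23/500 = 293/2500

P(the patient has the disease|the test is positive) = (89/1250) / (293/2500) = 178/293

P(the patient has the disease|the test is positive) = 178/293 ≈ 60.75%


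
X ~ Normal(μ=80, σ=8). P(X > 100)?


z = (100-80)/8 = 2.5
P(X > 100) = 1 - P(Z ≤ 2.5) = 1 - 0.9938 = 0.0062

P(X > 100) ≈ 0.0062
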